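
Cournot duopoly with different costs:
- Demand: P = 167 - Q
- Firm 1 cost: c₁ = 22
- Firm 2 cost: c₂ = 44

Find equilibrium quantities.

q₁* = 55.67, q₂* = 33.67

Work:
Reaction: q₁ = (167 - 22 - q₂)/2
Reaction: q₂ = (167 - 44 - q₁)/2
Solve simultaneously:
q₁* = (167 - 2×22 + 44)/3 = 55.67
q₂* = (167 - 2×44 + 22)/3 = 33.67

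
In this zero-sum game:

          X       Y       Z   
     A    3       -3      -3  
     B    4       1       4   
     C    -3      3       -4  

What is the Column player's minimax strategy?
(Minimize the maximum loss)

Column should play Y, value = 3

Work:
Column player minimizes Row's maximum payoff:
Column X: max payoff to Row = 4
Column Y: max payoff to Row = 3
Column Z: max payoff to Row = 4
Minimum is 3, achieved by column Y.
Minimax strategy: Y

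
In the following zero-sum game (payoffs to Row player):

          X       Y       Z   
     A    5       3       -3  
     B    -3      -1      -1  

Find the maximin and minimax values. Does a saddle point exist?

Maximin = -3, Minimax = -1, Saddle: False

Work:
Row minimums: [-3, -3] → maximin = -3
Column maximums: [5, 3, -1] → minimax = -1
No saddle point (maximin ≠ minimax). Mixed strategy needed.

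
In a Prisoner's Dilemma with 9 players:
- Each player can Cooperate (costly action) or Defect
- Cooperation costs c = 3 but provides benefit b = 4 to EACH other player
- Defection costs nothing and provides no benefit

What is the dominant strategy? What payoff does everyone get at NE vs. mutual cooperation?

Dominant: Defect; NE payoff = 0; Coop payoff = 29

Work:
Defect dominates (saves cost c = 3, benefit to others is external)
NE: All defect → everyone gets 0
If all cooperate: each receives (8)×4 - 3 = 29
Social dilemma: 29 > 0 but NE gives 0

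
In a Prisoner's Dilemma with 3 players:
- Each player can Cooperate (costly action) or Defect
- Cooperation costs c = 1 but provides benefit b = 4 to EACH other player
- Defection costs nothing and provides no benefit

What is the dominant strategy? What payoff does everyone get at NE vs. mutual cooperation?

Dominant: Defect; NE payoff = 0; Coop payoff = 7

Work:
Defect dominates (saves cost c = 1, benefit to others is external)
NE: All defect → everyone gets 0
If all cooperate: each receives (2)×4 - 1 = 7
Social dilemma: 7 > 0 but NE gives 0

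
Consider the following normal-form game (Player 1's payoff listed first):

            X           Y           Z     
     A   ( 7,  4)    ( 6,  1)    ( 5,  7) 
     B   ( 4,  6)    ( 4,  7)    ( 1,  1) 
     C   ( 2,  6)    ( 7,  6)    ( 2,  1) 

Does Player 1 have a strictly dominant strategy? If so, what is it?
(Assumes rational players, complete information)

No strictly dominant strategy exists for Player 1

Work:
A strategy strictly dominates another if it gives a strictly higher payoff against every opponent action. Compare each pair of P1's strategies column-by-column:
  A vs B: [7 vs 4, 6 vs 4, 5 vs 1] → A strictly dominates B
  A vs C: [7 vs 2, 6 vs 7, 5 vs 2] → A does not strictly dominate C (column Y: 6 ≤ 7)
  B vs A: [4 vs 7, 4 vs 6, 1 vs 5] → B does not strictly dominate A (column X: 4 ≤ 7)
  B vs C: [4 vs 2, 4 vs 7, 1 vs 2] → B does not strictly dominate C (column Y: 4 ≤ 7)
  C vs A: [2 vs 7, 7 vs 6, 2 vs 5] → C does not strictly dominate A (column X: 2 ≤ 7)
  C vs B: [2 vs 4, 7 vs 4, 2 vs 1] → C does not strictly dominate B (column X: 2 ≤ 4)
No single strategy strictly dominates all others → no strictly dominant strategy.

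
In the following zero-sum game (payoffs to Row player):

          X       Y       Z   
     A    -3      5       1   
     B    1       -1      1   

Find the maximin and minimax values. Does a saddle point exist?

Maximin = -1, Minimax = 1, Saddle: False

Work:
Row minimums: [-3, -1] → maximin = -1
Column maximums: [1, 5, 1] → minimax = 1
No saddle point (maximin ≠ minimax). Mixed strategy needed.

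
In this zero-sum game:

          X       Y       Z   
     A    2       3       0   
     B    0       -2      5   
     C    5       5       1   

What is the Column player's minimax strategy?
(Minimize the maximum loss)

Column should play X or Y or Z (all achieve the minimum), value = 5

Work:
Column player minimizes Row's maximum payoff:
Column X: max payoff to Row = 5
Column Y: max payoff to Row = 5
Column Z: max payoff to Row = 5
Minimum is 5, achieved by columns X, Y, Z (tied).
Each of X or Y or Z is a minimax strategy.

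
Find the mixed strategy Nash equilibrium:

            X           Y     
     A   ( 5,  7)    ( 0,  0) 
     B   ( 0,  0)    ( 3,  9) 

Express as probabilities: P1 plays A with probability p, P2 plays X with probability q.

p = 0.5625, q = 0.375

Work:
Find probabilities that make opponent indifferent:
P2 chooses q to make P1 indifferent between A and B
P1 chooses p to make P2 indifferent between X and Y
Mixed NE: P1 plays (A: 0.5625, B: 0.4375), P2 plays (X: 0.375, Y: 0.625)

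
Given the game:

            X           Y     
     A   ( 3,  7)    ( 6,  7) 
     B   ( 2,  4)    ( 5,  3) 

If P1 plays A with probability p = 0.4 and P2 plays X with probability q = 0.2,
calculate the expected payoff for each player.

E[P1] = 4.8, E[P2] = 4.72

Work:
E[P1] = p·q·π₁(A,X) + p·(1-q)·π₁(A,Y) + (1-p)·q·π₁(B,X) + (1-p)·(1-q)·π₁(B,Y)
= 0.4·0.2·3 + 0.4·0.8·6 + 0.6·0.2·2 + 0.6·0.8·5
= 4.8

E[P2] = 4.72 (similar calculation)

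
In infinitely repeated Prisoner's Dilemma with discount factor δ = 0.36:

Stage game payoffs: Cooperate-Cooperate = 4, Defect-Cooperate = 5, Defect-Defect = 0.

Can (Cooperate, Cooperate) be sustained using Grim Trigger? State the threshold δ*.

δ* = 0.2; since δ = 0.36 ≥ 0.2, cooperation can be sustained

Work:
For Grim Trigger:
Cooperate forever: 4/(1-δ)
Defect then punished: 5 + 0·δ/(1-δ)
Need: 4/(1-δ) ≥ 5 + 0·δ/(1-δ)
Solving: δ ≥ (T-R)/(T-P) = (5-4)/(5-0) = 0.2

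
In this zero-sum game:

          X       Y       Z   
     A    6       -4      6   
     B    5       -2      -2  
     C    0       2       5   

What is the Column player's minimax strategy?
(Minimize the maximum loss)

Column should play Y, value = 2

Work:
Column player minimizes Row's maximum payoff:
Column X: max payoff to Row = 6
Column Y: max payoff to Row = 2
Column Z: max payoff to Row = 6
Minimum is 2, achieved by column Y.
Minimax strategy: Y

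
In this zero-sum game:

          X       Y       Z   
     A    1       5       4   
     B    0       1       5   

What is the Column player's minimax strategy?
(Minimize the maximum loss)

Column should play X, value = 1

Work:
Column player minimizes Row's maximum payoff:
Column X: max payoff to Row = 1
Column Y: max payoff to Row = 5
Column Z: max payoff to Row = 5
Minimum is 1, achieved by column X.
Minimax strategy: X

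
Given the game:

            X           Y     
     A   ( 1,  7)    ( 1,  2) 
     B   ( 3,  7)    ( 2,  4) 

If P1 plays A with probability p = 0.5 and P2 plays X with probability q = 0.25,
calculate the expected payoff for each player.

E[P1] = 1.625, E[P2] = 4.0

Work:
E[P1] = p·q·π₁(A,X) + p·(1-q)·π₁(A,Y) + (1-p)·q·π₁(B,X) + (1-p)·(1-q)·π₁(B,Y)
= 0.5·0.25·1 + 0.5·0.75·1 + 0.5·0.25·3 + 0.5·0.75·2
= 1.625

E[P2] = 4.0 (similar calculation)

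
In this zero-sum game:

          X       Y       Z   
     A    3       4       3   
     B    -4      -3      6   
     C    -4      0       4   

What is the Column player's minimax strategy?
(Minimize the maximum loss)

Column should play X, value = 3

Work:
Column player minimizes Row's maximum payoff:
Column X: max payoff to Row = 3
Column Y: max payoff to Row = 4
Column Z: max payoff to Row = 6
Minimum is 3, achieved by column X.
Minimax strategy: X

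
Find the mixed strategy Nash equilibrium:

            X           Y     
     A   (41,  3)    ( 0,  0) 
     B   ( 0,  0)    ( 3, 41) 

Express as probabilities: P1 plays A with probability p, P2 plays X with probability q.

p = 0.9318, q = 0.0682

Work:
Find probabilities that make opponent indifferent:
P2 chooses q to make P1 indifferent between A and B
P1 chooses p to make P2 indifferent between X and Y
Mixed NE: P1 plays (A: 0.9318, B: 0.0682), P2 plays (X: 0.0682, Y: 0.9318)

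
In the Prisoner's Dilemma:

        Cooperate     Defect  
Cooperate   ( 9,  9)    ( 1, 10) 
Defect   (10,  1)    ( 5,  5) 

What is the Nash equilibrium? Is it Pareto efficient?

(Defect, Defect) is NE; not Pareto efficient

Work:
Defect dominates Cooperate for both players:
If P2 cooperates: Defect (10) > Cooperate (9)
If P2 defects: Defect (5) > Cooperate (1)
NE: (Defect, Defect) with payoff (5, 5)
But (Cooperate, Cooperate) = (9, 9) Pareto dominates (5, 5)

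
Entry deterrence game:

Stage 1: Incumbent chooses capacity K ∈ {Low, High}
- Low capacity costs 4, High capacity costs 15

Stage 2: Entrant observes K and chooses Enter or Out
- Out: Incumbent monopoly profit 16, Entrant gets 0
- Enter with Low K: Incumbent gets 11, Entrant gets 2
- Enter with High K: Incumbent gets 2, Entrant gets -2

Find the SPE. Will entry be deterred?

SPE: (Low, Enter|Low, Out|High); Entry not deterred. Incumbent net profit = 7, Entrant gets 2

Work:
After Low K: Entrant enters (2 > 0)
After High K: Entrant stays out (-2 < 0)
Incumbent: Low → 11−4=7, High → 16−15=1
Incumbent chooses Low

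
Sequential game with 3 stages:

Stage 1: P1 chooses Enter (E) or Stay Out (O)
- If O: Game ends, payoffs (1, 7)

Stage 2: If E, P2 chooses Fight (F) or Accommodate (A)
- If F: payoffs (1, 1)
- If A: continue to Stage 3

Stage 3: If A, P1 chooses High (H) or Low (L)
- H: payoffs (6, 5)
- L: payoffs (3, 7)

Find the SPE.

SPE: (E, A, H); Outcome (6, 5)

Work:
Stage 3: P1 chooses H (6 vs 3)
Stage 2: P2: F->1, A->5 (anticipating H). Choose A
Stage 1: P1: O->1, E->6 (anticipating A, H). Choose E
SPE path: E -> A -> H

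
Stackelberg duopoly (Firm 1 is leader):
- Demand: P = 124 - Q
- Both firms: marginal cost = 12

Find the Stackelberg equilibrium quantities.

q₁* (leader) = 56.0, q₂* (follower) = 28.0

Work:
Follower's reaction: q₂ = (a - c - q₁)/2
Leader substitutes: π₁ = q₁·(a - q₁ - (a-c-q₁)/2 - c)
FOC: q₁* = (124 - 12)/2 = 56.00
Then: q₂* = (124 - 12 - 56.0)/2 = 28.00
Leader has first-mover advantage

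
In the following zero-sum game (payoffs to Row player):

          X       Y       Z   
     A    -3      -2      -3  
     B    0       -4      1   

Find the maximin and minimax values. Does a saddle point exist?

Maximin = -3, Minimax = -2, Saddle: False

Work:
Row minimums: [-3, -4] → maximin = -3
Column maximums: [0, -2, 1] → minimax = -2
No saddle point (maximin ≠ minimax). Mixed strategy needed.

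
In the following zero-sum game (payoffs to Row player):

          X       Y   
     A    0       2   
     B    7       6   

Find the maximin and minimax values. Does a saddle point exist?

Maximin = 6, Minimax = 6, Saddle: True

Work:
Row minimums: [0, 6] → maximin = 6
Column maximums: [7, 6] → minimax = 6
Saddle point exists! Game value = 6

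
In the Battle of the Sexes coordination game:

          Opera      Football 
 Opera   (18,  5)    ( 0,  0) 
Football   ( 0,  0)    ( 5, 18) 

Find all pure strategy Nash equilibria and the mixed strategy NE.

Pure NE: (Opera, Opera) and (Football, Football); Mixed NE: p = 0.7826, q = 0.2174

Work:
Check pure NE:
(Opera, Opera): (18, 5) - no unilateral deviation beneficial
(Football, Football): (5, 18) - no unilateral deviation beneficial
Mixed NE: P1 plays Opera with p = 0.7826, P2 plays Opera with q = 0.2174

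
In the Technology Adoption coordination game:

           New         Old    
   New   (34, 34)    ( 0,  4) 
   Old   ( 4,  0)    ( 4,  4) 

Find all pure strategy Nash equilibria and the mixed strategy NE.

Pure NE: (New, New) and (Old, Old); Mixed NE: p = 0.1176, q = 0.1176

Work:
Check pure NE:
(New, New): (34, 34) - no unilateral deviation beneficial
(Old, Old): (4, 4) - no unilateral deviation beneficial
Mixed NE: P1 plays New with p = 0.1176, P2 plays New with q = 0.1176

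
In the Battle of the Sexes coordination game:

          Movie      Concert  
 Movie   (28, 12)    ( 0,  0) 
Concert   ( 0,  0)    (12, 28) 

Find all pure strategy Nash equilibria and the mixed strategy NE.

Pure NE: (Movie, Movie) and (Concert, Concert); Mixed NE: p = 0.7, q = 0.3

Work:
Check pure NE:
(Movie, Movie): (28, 12) - no unilateral deviation beneficial
(Concert, Concert): (12, 28) - no unilateral deviation beneficial
Mixed NE: P1 plays Movie with p = 0.7, P2 plays Movie with q = 0.3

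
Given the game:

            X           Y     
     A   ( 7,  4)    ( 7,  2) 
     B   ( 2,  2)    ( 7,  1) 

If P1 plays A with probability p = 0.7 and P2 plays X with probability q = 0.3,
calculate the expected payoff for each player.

E[P1] = 6.55, E[P2] = 2.21

Work:
E[P1] = p·q·π₁(A,X) + p·(1-q)·π₁(A,Y) + (1-p)·q·π₁(B,X) + (1-p)·(1-q)·π₁(B,Y)
= 0.7·0.3·7 + 0.7·0.7·7 + 0.3·0.3·2 + 0.3·0.7·7
= 6.55

E[P2] = 2.21 (similar calculation)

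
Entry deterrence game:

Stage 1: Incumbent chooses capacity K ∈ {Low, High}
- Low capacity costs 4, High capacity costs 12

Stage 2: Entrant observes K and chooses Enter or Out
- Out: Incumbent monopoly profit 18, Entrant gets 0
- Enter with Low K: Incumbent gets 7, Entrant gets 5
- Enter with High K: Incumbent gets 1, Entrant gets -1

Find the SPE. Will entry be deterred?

SPE: (High, Enter|Low, Out|High); Entry deterred. Incumbent net profit = 6

Work:
After Low K: Entrant enters (5 > 0)
After High K: Entrant stays out (-1 < 0)
Incumbent: Low → 7−4=3, High → 18−12=6
Incumbent chooses High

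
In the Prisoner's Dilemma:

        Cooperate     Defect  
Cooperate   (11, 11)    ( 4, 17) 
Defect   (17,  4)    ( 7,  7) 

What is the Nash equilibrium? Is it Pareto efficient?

(Defect, Defect) is NE; not Pareto efficient

Work:
Defect dominates Cooperate for both players:
If P2 cooperates: Defect (17) > Cooperate (11)
If P2 defects: Defect (7) > Cooperate (4)
NE: (Defect, Defect) with payoff (7, 7)
But (Cooperate, Cooperate) = (11, 11) Pareto dominates (7, 7)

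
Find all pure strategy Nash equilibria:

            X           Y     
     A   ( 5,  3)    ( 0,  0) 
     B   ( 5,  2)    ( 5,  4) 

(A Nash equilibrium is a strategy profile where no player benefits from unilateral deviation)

Nash equilibrium: (A, X), (B, Y)

Work:
Best responses:
  P1 vs X: payoffs [5, 5] → best response A/B (payoff 5)
  P1 vs Y: payoffs [0, 5] → best response B (payoff 5)
  P2 vs A: payoffs [3, 0] → best response X (payoff 3)
  P2 vs B: payoffs [2, 4] → best response Y (payoff 4)
Mutual best responses: (A,X), (B,Y) → Nash equilibria.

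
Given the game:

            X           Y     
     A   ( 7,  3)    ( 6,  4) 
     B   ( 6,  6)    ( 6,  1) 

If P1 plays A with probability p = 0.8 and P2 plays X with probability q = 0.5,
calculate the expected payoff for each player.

E[P1] = 6.4, E[P2] = 3.5

Work:
E[P1] = p·q·π₁(A,X) + p·(1-q)·π₁(A,Y) + (1-p)·q·π₁(B,X) + (1-p)·(1-q)·π₁(B,Y)
= 0.8·0.5·7 + 0.8·0.5·6 + 0.2·0.5·6 + 0.2·0.5·6
= 6.4

E[P2] = 3.5 (similar calculation)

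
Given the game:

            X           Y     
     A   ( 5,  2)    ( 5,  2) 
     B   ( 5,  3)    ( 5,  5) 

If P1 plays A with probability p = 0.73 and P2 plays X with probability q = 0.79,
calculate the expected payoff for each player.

E[P1] = 5.0, E[P2] = 2.3834

Work:
E[P1] = p·q·π₁(A,X) + p·(1-q)·π₁(A,Y) + (1-p)·q·π₁(B,X) + (1-p)·(1-q)·π₁(B,Y)
= 0.73·0.79·5 + 0.73·0.21·5 + 0.27·0.79·5 + 0.27·0.21·5
= 5.0

E[P2] = 2.3834 (similar calculation)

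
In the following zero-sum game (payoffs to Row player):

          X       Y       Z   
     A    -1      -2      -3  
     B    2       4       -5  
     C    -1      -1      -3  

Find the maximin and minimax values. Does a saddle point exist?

Maximin = -3, Minimax = -3, Saddle: True

Work:
Row minimums: [-3, -5, -3] → maximin = -3
Column maximums: [2, 4, -3] → minimax = -3
Saddle point exists! Game value = -3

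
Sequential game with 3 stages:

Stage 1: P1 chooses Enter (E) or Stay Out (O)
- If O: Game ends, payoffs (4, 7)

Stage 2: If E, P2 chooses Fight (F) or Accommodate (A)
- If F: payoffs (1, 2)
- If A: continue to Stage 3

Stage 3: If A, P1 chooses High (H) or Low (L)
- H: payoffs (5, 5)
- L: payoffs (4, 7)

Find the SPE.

SPE: (E, A, H); Outcome (5, 5)

Work:
Stage 3: P1 chooses H (5 vs 4)
Stage 2: P2: F->2, A->5 (anticipating H). Choose A
Stage 1: P1: O->4, E->5 (anticipating A, H). Choose E
SPE path: E -> A -> H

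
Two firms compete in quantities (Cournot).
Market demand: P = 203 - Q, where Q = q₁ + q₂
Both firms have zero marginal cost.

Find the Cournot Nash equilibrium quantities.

q₁* = q₂* = 67.67; P* = 67.67

Work:
Profit: π_i = P·q_i = (a - q_i - q_j)·q_i
FOC: ∂π_i/∂q_i = a - 2q_i - q_j = 0
Reaction function: q_i = (203 - q_j)/2
Symmetry: q* = 203/3 = 67.67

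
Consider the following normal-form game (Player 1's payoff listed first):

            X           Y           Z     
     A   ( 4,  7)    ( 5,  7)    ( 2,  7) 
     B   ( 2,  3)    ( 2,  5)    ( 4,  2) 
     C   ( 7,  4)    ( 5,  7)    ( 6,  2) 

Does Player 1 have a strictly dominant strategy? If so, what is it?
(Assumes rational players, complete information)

No strictly dominant strategy exists for Player 1

Work:
A strategy strictly dominates another if it gives a strictly higher payoff against every opponent action. Compare each pair of P1's strategies column-by-column:
  A vs B: [4 vs 2, 5 vs 2, 2 vs 4] → A does not strictly dominate B (column Z: 2 ≤ 4)
  A vs C: [4 vs 7, 5 vs 5, 2 vs 6] → A does not strictly dominate C (column X: 4 ≤ 7)
  B vs A: [2 vs 4, 2 vs 5, 4 vs 2] → B does not strictly dominate A (column X: 2 ≤ 4)
  B vs C: [2 vs 7, 2 vs 5, 4 vs 6] → B does not strictly dominate C (column X: 2 ≤ 7)
  C vs A: [7 vs 4, 5 vs 5, 6 vs 2] → C does not strictly dominate A (column Y: 5 ≤ 5)
  C vs B: [7 vs 2, 5 vs 2, 6 vs 4] → C strictly dominates B
No single strategy strictly dominates all others → no strictly dominant strategy.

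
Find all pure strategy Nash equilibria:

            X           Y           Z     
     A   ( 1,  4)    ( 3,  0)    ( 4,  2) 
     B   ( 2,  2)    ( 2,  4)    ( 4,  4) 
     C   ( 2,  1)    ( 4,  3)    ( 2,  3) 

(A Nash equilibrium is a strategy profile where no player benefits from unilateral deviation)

Nash equilibrium: (B, Z), (C, Y)

Work:
Best responses:
  P1 vs X: payoffs [1, 2, 2] → best response B/C (payoff 2)
  P1 vs Y: payoffs [3, 2, 4] → best response C (payoff 4)
  P1 vs Z: payoffs [4, 4, 2] → best response A/B (payoff 4)
  P2 vs A: payoffs [4, 0, 2] → best response X (payoff 4)
  P2 vs B: payoffs [2, 4, 4] → best response Y/Z (payoff 4)
  P2 vs C: payoffs [1, 3, 3] → best response Y/Z (payoff 3)
Mutual best responses: (B,Z), (C,Y) → Nash equilibria.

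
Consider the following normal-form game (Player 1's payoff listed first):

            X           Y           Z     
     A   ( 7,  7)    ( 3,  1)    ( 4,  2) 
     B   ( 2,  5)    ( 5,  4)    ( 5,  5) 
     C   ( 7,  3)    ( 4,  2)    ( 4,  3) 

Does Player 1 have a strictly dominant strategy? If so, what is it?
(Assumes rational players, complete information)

No strictly dominant strategy exists for Player 1

Work:
A strategy strictly dominates another if it gives a strictly higher payoff against every opponent action. Compare each pair of P1's strategies column-by-column:
  A vs B: [7 vs 2, 3 vs 5, 4 vs 5] → A does not strictly dominate B (column Y: 3 ≤ 5)
  A vs C: [7 vs 7, 3 vs 4, 4 vs 4] → A does not strictly dominate C (column X: 7 ≤ 7)
  B vs A: [2 vs 7, 5 vs 3, 5 vs 4] → B does not strictly dominate A (column X: 2 ≤ 7)
  B vs C: [2 vs 7, 5 vs 4, 5 vs 4] → B does not strictly dominate C (column X: 2 ≤ 7)
  C vs A: [7 vs 7, 4 vs 3, 4 vs 4] → C does not strictly dominate A (column X: 7 ≤ 7)
  C vs B: [7 vs 2, 4 vs 5, 4 vs 5] → C does not strictly dominate B (column Y: 4 ≤ 5)
No single strategy strictly dominates all others → no strictly dominant strategy.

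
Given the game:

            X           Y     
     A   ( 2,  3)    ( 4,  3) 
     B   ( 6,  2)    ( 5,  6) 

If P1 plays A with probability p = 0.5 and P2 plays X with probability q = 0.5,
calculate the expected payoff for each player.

E[P1] = 4.25, E[P2] = 3.5

Work:
E[P1] = p·q·π₁(A,X) + p·(1-q)·π₁(A,Y) + (1-p)·q·π₁(B,X) + (1-p)·(1-q)·π₁(B,Y)
= 0.5·0.5·2 + 0.5·0.5·4 + 0.5·0.5·6 + 0.5·0.5·5
= 4.25

E[P2] = 3.5 (similar calculation)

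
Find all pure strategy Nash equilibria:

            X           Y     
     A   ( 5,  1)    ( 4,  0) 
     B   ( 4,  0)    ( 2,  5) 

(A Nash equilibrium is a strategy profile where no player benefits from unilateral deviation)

Nash equilibrium: (A, X)

Work:
Best responses:
  P1 vs X: payoffs [5, 4] → best response A (payoff 5)
  P1 vs Y: payoffs [4, 2] → best response A (payoff 4)
  P2 vs A: payoffs [1, 0] → best response X (payoff 1)
  P2 vs B: payoffs [0, 5] → best response Y (payoff 5)
Mutual best responses: (A,X) → Nash equilibria.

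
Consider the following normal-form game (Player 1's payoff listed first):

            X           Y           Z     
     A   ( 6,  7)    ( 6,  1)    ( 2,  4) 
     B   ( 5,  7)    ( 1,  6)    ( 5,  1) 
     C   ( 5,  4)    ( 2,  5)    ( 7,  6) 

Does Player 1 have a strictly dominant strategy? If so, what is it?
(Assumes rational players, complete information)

No strictly dominant strategy exists for Player 1

Work:
A strategy strictly dominates another if it gives a strictly higher payoff against every opponent action. Compare each pair of P1's strategies column-by-column:
  A vs B: [6 vs 5, 6 vs 1, 2 vs 5] → A does not strictly dominate B (column Z: 2 ≤ 5)
  A vs C: [6 vs 5, 6 vs 2, 2 vs 7] → A does not strictly dominate C (column Z: 2 ≤ 7)
  B vs A: [5 vs 6, 1 vs 6, 5 vs 2] → B does not strictly dominate A (column X: 5 ≤ 6)
  B vs C: [5 vs 5, 1 vs 2, 5 vs 7] → B does not strictly dominate C (column X: 5 ≤ 5)
  C vs A: [5 vs 6, 2 vs 6, 7 vs 2] → C does not strictly dominate A (column X: 5 ≤ 6)
  C vs B: [5 vs 5, 2 vs 1, 7 vs 5] → C does not strictly dominate B (column X: 5 ≤ 5)
No single strategy strictly dominates all others → no strictly dominant strategy.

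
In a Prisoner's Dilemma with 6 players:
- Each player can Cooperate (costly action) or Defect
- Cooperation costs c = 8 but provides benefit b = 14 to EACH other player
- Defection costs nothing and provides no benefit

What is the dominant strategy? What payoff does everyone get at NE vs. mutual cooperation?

Dominant: Defect; NE payoff = 0; Coop payoff = 62

Work:
Defect dominates (saves cost c = 8, benefit to others is external)
NE: All defect → everyone gets 0
If all cooperate: each receives (5)×14 - 8 = 62
Social dilemma: 62 > 0 but NE gives 0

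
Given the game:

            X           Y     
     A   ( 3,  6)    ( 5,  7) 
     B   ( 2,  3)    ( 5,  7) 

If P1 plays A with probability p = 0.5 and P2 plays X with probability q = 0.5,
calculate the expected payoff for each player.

E[P1] = 3.75, E[P2] = 5.75

Work:
E[P1] = p·q·π₁(A,X) + p·(1-q)·π₁(A,Y) + (1-p)·q·π₁(B,X) + (1-p)·(1-q)·π₁(B,Y)
= 0.5·0.5·3 + 0.5·0.5·5 + 0.5·0.5·2 + 0.5·0.5·5
= 3.75

E[P2] = 5.75 (similar calculation)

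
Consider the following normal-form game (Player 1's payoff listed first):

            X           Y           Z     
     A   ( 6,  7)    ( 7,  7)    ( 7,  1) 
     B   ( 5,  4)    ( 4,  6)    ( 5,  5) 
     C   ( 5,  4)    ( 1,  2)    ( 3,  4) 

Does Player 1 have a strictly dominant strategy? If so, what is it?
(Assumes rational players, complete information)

Yes, Player 1's strictly dominant strategy is A

Work:
A strategy strictly dominates another if it gives a strictly higher payoff against every opponent action. Compare each pair of P1's strategies column-by-column:
  A vs B: [6 vs 5, 7 vs 4, 7 vs 5] → A strictly dominates B
  A vs C: [6 vs 5, 7 vs 1, 7 vs 3] → A strictly dominates C
  B vs A: [5 vs 6, 4 vs 7, 5 vs 7] → B does not strictly dominate A (column X: 5 ≤ 6)
  B vs C: [5 vs 5, 4 vs 1, 5 vs 3] → B does not strictly dominate C (column X: 5 ≤ 5)
  C vs A: [5 vs 6, 1 vs 7, 3 vs 7] → C does not strictly dominate A (column X: 5 ≤ 6)
  C vs B: [5 vs 5, 1 vs 4, 3 vs 5] → C does not strictly dominate B (column X: 5 ≤ 5)
A strictly dominates every other strategy → strictly dominant.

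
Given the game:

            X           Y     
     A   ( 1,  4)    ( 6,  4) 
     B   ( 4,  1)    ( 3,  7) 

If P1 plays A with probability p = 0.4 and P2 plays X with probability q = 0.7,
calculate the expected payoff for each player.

E[P1] = 3.22, E[P2] = 3.28

Work:
E[P1] = p·q·π₁(A,X) + p·(1-q)·π₁(A,Y) + (1-p)·q·π₁(B,X) + (1-p)·(1-q)·π₁(B,Y)
= 0.4·0.7·1 + 0.4·0.3·6 + 0.6·0.7·4 + 0.6·0.3·3
= 3.22

E[P2] = 3.28 (similar calculation)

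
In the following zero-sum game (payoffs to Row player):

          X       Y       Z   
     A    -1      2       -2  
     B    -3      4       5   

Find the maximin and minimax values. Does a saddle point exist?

Maximin = -2, Minimax = -1, Saddle: False

Work:
Row minimums: [-2, -3] → maximin = -2
Column maximums: [-1, 4, 5] → minimax = -1
No saddle point (maximin ≠ minimax). Mixed strategy needed.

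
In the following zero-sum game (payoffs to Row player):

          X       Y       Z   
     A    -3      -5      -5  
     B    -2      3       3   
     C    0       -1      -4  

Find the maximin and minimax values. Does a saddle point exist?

Maximin = -2, Minimax = 0, Saddle: False

Work:
Row minimums: [-5, -2, -4] → maximin = -2
Column maximums: [0, 3, 3] → minimax = 0
No saddle point (maximin ≠ minimax). Mixed strategy needed.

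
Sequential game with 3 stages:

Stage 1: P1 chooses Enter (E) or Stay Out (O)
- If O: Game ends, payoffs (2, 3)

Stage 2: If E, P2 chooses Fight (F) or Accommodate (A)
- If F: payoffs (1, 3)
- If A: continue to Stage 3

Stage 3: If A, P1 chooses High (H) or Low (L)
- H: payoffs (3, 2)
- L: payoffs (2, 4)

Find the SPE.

SPE: (O, F, H); Outcome (2, 3)

Work:
Stage 3: P1 chooses H (3 vs 2)
Stage 2: P2: F->3, A->2 (anticipating H). Choose F
Stage 1: P1: O->2, E->1 (anticipating F, H). Choose O
SPE path: O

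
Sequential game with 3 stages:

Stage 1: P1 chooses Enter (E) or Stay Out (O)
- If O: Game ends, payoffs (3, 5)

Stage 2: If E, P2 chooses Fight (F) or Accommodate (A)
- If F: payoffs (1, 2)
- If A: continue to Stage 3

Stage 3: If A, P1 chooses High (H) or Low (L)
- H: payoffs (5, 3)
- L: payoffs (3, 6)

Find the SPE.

SPE: (E, A, H); Outcome (5, 3)

Work:
Stage 3: P1 chooses H (5 vs 3)
Stage 2: P2: F->2, A->3 (anticipating H). Choose A
Stage 1: P1: O->3, E->5 (anticipating A, H). Choose E
SPE path: E -> A -> H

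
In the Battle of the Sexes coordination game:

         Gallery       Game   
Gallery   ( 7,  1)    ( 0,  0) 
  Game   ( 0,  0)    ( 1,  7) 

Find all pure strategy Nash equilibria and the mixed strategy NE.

Pure NE: (Gallery, Gallery) and (Game, Game); Mixed NE: p = 0.875, q = 0.125

Work:
Check pure NE:
(Gallery, Gallery): (7, 1) - no unilateral deviation beneficial
(Game, Game): (1, 7) - no unilateral deviation beneficial
Mixed NE: P1 plays Gallery with p = 0.875, P2 plays Gallery with q = 0.125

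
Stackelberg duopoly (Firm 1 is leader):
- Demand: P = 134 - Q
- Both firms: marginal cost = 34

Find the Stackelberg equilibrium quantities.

q₁* (leader) = 50.0, q₂* (follower) = 25.0

Work:
Follower's reaction: q₂ = (a - c - q₁)/2
Leader substitutes: π₁ = q₁·(a - q₁ - (a-c-q₁)/2 - c)
FOC: q₁* = (134 - 34)/2 = 50.00
Then: q₂* = (134 - 34 - 50.0)/2 = 25.00
Leader has first-mover advantage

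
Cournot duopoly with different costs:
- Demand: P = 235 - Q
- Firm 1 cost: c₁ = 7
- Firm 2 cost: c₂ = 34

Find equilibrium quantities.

q₁* = 85.0, q₂* = 58.0

Work:
Reaction: q₁ = (235 - 7 - q₂)/2
Reaction: q₂ = (235 - 34 - q₁)/2
Solve simultaneously:
q₁* = (235 - 2×7 + 34)/3 = 85.0
q₂* = (235 - 2×34 + 7)/3 = 58.0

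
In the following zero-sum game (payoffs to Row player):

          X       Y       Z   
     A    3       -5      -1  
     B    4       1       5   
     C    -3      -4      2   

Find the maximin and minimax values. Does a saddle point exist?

Maximin = 1, Minimax = 1, Saddle: True

Work:
Row minimums: [-5, 1, -4] → maximin = 1
Column maximums: [4, 1, 5] → minimax = 1
Saddle point exists! Game value = 1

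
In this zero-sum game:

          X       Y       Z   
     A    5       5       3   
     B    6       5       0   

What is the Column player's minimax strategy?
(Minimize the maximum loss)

Column should play Z, value = 3

Work:
Column player minimizes Row's maximum payoff:
Column X: max payoff to Row = 6
Column Y: max payoff to Row = 5
Column Z: max payoff to Row = 3
Minimum is 3, achieved by column Z.
Minimax strategy: Z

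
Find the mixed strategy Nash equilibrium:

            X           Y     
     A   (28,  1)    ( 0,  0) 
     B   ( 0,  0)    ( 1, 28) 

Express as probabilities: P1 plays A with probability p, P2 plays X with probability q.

p = 0.9655, q = 0.0345

Work:
Find probabilities that make opponent indifferent:
P2 chooses q to make P1 indifferent between A and B
P1 chooses p to make P2 indifferent between X and Y
Mixed NE: P1 plays (A: 0.9655, B: 0.0345), P2 plays (X: 0.0345, Y: 0.9655)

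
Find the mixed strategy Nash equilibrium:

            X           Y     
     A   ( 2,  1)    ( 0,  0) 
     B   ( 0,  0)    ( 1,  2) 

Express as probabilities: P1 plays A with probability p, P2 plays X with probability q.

p = 0.6667, q = 0.3333

Work:
Find probabilities that make opponent indifferent:
P2 chooses q to make P1 indifferent between A and B
P1 chooses p to make P2 indifferent between X and Y
Mixed NE: P1 plays (A: 0.6667, B: 0.3333), P2 plays (X: 0.3333, Y: 0.6667)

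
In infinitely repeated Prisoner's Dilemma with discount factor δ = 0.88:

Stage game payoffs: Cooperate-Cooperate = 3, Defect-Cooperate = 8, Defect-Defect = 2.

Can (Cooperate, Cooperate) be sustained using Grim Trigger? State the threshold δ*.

δ* = 0.8333; since δ = 0.88 ≥ 0.8333, cooperation can be sustained

Work:
For Grim Trigger:
Cooperate forever: 3/(1-δ)
Defect then punished: 8 + 2·δ/(1-δ)
Need: 3/(1-δ) ≥ 8 + 2·δ/(1-δ)
Solving: δ ≥ (T-R)/(T-P) = (8-3)/(8-2) = 0.8333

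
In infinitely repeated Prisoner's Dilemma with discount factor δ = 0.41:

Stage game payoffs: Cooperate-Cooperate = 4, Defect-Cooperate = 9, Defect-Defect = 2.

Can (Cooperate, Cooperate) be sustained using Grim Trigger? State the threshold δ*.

δ* = 0.7143; since δ = 0.41 < 0.7143, cooperation cannot be sustained

Work:
For Grim Trigger:
Cooperate forever: 4/(1-δ)
Defect then punished: 9 + 2·δ/(1-δ)
Need: 4/(1-δ) ≥ 9 + 2·δ/(1-δ)
Solving: δ ≥ (T-R)/(T-P) = (9-4)/(9-2) = 0.7143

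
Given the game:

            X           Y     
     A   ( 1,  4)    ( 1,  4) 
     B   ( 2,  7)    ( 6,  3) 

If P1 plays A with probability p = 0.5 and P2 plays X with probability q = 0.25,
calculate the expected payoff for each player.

E[P1] = 3.0, E[P2] = 4.0

Work:
E[P1] = p·q·π₁(A,X) + p·(1-q)·π₁(A,Y) + (1-p)·q·π₁(B,X) + (1-p)·(1-q)·π₁(B,Y)
= 0.5·0.25·1 + 0.5·0.75·1 + 0.5·0.25·2 + 0.5·0.75·6
= 3.0

E[P2] = 4.0 (similar calculation)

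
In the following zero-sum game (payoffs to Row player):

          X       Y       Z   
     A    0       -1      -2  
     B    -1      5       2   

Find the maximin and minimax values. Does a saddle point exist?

Maximin = -1, Minimax = 0, Saddle: False

Work:
Row minimums: [-2, -1] → maximin = -1
Column maximums: [0, 5, 2] → minimax = 0
No saddle point (maximin ≠ minimax). Mixed strategy needed.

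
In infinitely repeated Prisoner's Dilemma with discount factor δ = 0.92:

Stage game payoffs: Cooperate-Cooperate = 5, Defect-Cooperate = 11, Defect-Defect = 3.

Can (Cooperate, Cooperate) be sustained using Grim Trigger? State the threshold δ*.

δ* = 0.75; since δ = 0.92 ≥ 0.75, cooperation can be sustained

Work:
For Grim Trigger:
Cooperate forever: 5/(1-δ)
Defect then punished: 11 + 3·δ/(1-δ)
Need: 5/(1-δ) ≥ 11 + 3·δ/(1-δ)
Solving: δ ≥ (T-R)/(T-P) = (11-5)/(11-3) = 0.75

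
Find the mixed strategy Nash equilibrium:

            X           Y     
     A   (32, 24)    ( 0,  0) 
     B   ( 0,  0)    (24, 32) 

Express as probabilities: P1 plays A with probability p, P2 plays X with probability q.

p = 0.5714, q = 0.4286

Work:
Find probabilities that make opponent indifferent:
P2 chooses q to make P1 indifferent between A and B
P1 chooses p to make P2 indifferent between X and Y
Mixed NE: P1 plays (A: 0.5714, B: 0.4286), P2 plays (X: 0.4286, Y: 0.5714)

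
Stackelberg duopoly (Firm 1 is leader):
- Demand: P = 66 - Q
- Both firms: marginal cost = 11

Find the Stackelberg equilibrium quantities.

q₁* (leader) = 27.5, q₂* (follower) = 13.75

Work:
Follower's reaction: q₂ = (a - c - q₁)/2
Leader substitutes: π₁ = q₁·(a - q₁ - (a-c-q₁)/2 - c)
FOC: q₁* = (66 - 11)/2 = 27.50
Then: q₂* = (66 - 11 - 27.5)/2 = 13.75
Leader has first-mover advantage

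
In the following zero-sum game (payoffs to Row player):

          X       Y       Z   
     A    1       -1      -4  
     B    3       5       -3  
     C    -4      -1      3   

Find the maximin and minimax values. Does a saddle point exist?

Maximin = -3, Minimax = 3, Saddle: False

Work:
Row minimums: [-4, -3, -4] → maximin = -3
Column maximums: [3, 5, 3] → minimax = 3
No saddle point (maximin ≠ minimax). Mixed strategy needed.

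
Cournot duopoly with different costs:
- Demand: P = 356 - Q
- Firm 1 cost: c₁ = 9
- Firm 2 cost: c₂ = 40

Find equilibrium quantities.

q₁* = 126.0, q₂* = 95.0

Work:
Reaction: q₁ = (356 - 9 - q₂)/2
Reaction: q₂ = (356 - 40 - q₁)/2
Solve simultaneously:
q₁* = (356 - 2×9 + 40)/3 = 126.0
q₂* = (356 - 2×40 + 9)/3 = 95.0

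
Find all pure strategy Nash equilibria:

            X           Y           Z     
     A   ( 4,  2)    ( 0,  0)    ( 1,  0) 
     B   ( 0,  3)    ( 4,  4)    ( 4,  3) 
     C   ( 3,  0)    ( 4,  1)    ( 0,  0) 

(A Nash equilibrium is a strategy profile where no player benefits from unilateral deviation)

Nash equilibrium: (A, X), (B, Y), (C, Y)

Work:
Best responses:
  P1 vs X: payoffs [4, 0, 3] → best response A (payoff 4)
  P1 vs Y: payoffs [0, 4, 4] → best response B/C (payoff 4)
  P1 vs Z: payoffs [1, 4, 0] → best response B (payoff 4)
  P2 vs A: payoffs [2, 0, 0] → best response X (payoff 2)
  P2 vs B: payoffs [3, 4, 3] → best response Y (payoff 4)
  P2 vs C: payoffs [0, 1, 0] → best response Y (payoff 1)
Mutual best responses: (A,X), (B,Y), (C,Y) → Nash equilibria.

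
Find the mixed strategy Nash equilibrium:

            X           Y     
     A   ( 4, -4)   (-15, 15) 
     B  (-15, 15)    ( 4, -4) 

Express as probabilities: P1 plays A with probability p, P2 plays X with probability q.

p = 0.5, q = 0.5

Work:
Find probabilities that make opponent indifferent:
P2 chooses q to make P1 indifferent between A and B
P1 chooses p to make P2 indifferent between X and Y
Mixed NE: P1 plays (A: 0.5, B: 0.5), P2 plays (X: 0.5, Y: 0.5)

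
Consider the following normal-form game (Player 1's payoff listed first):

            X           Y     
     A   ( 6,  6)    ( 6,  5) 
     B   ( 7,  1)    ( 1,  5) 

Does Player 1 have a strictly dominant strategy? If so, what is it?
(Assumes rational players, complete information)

No strictly dominant strategy exists for Player 1

Work:
A strategy strictly dominates another if it gives a strictly higher payoff against every opponent action. Compare each pair of P1's strategies column-by-column:
  A vs B: [6 vs 7, 6 vs 1] → A does not strictly dominate B (column X: 6 ≤ 7)
  B vs A: [7 vs 6, 1 vs 6] → B does not strictly dominate A (column Y: 1 ≤ 6)
No single strategy strictly dominates all others → no strictly dominant strategy.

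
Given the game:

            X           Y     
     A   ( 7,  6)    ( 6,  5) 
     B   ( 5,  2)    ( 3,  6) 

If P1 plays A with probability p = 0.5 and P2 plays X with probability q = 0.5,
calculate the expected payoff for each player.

E[P1] = 5.25, E[P2] = 4.75

Work:
E[P1] = p·q·π₁(A,X) + p·(1-q)·π₁(A,Y) + (1-p)·q·π₁(B,X) + (1-p)·(1-q)·π₁(B,Y)
= 0.5·0.5·7 + 0.5·0.5·6 + 0.5·0.5·5 + 0.5·0.5·3
= 5.25

E[P2] = 4.75 (similar calculation)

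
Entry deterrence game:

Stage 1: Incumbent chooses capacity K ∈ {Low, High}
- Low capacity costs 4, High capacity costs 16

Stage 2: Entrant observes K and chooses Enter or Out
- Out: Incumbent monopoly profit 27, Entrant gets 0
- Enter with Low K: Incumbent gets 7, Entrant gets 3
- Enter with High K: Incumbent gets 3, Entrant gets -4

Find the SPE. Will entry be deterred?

SPE: (High, Enter|Low, Out|High); Entry deterred. Incumbent net profit = 11

Work:
After Low K: Entrant enters (3 > 0)
After High K: Entrant stays out (-4 < 0)
Incumbent: Low → 7−4=3, High → 27−16=11
Incumbent chooses High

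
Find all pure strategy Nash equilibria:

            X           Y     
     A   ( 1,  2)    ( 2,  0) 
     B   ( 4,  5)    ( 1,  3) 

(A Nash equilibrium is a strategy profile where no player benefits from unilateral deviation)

Nash equilibrium: (B, X)

Work:
Best responses:
  P1 vs X: payoffs [1, 4] → best response B (payoff 4)
  P1 vs Y: payoffs [2, 1] → best response A (payoff 2)
  P2 vs A: payoffs [2, 0] → best response X (payoff 2)
  P2 vs B: payoffs [5, 3] → best response X (payoff 5)
Mutual best responses: (B,X) → Nash equilibria.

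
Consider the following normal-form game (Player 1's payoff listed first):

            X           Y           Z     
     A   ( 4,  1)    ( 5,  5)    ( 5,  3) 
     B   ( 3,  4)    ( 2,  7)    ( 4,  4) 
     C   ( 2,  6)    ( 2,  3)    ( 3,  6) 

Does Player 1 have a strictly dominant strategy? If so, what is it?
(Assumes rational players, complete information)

Yes, Player 1's strictly dominant strategy is A

Work:
A strategy strictly dominates another if it gives a strictly higher payoff against every opponent action. Compare each pair of P1's strategies column-by-column:
  A vs B: [4 vs 3, 5 vs 2, 5 vs 4] → A strictly dominates B
  A vs C: [4 vs 2, 5 vs 2, 5 vs 3] → A strictly dominates C
  B vs A: [3 vs 4, 2 vs 5, 4 vs 5] → B does not strictly dominate A (column X: 3 ≤ 4)
  B vs C: [3 vs 2, 2 vs 2, 4 vs 3] → B does not strictly dominate C (column Y: 2 ≤ 2)
  C vs A: [2 vs 4, 2 vs 5, 3 vs 5] → C does not strictly dominate A (column X: 2 ≤ 4)
  C vs B: [2 vs 3, 2 vs 2, 3 vs 4] → C does not strictly dominate B (column X: 2 ≤ 3)
A strictly dominates every other strategy → strictly dominant.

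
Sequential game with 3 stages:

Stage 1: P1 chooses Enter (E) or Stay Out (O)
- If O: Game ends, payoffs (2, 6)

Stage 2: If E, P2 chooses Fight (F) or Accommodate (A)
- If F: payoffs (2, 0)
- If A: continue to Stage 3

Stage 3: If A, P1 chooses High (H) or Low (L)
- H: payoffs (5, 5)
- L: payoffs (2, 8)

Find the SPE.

SPE: (E, A, H); Outcome (5, 5)

Work:
Stage 3: P1 chooses H (5 vs 2)
Stage 2: P2: F->0, A->5 (anticipating H). Choose A
Stage 1: P1: O->2, E->5 (anticipating A, H). Choose E
SPE path: E -> A -> H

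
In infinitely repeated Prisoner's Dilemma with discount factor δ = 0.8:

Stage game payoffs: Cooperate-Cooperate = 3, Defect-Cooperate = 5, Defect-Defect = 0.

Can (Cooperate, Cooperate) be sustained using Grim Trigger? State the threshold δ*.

δ* = 0.4; since δ = 0.8 ≥ 0.4, cooperation can be sustained

Work:
For Grim Trigger:
Cooperate forever: 3/(1-δ)
Defect then punished: 5 + 0·δ/(1-δ)
Need: 3/(1-δ) ≥ 5 + 0·δ/(1-δ)
Solving: δ ≥ (T-R)/(T-P) = (5-3)/(5-0) = 0.4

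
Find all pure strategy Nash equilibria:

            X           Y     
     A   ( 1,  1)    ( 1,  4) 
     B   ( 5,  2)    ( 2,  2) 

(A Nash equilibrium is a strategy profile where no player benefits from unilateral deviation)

Nash equilibrium: (B, X), (B, Y)

Work:
Best responses:
  P1 vs X: payoffs [1, 5] → best response B (payoff 5)
  P1 vs Y: payoffs [1, 2] → best response B (payoff 2)
  P2 vs A: payoffs [1, 4] → best response Y (payoff 4)
  P2 vs B: payoffs [2, 2] → best response X/Y (payoff 2)
Mutual best responses: (B,X), (B,Y) → Nash equilibria.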